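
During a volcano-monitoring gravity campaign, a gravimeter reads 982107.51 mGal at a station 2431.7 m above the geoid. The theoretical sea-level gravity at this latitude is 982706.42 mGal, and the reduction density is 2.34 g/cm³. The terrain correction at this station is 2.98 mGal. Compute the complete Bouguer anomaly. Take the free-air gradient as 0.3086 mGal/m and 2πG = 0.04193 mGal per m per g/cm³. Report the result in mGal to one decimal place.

-84.1

Free-air correction = 0.3086 × 2431.7 = 750.42 mGal
Free-air anomaly = 982107.51 − 982706.42 + (750.42) = 151.51 mGal
Bouguer slab correction = 0.04193 × 2.34 × 2431.7 = 238.59 mGal
Simple Bouguer anomaly = 151.51 − (238.59) = -87.08 mGal
Complete Bouguer anomaly = -87.08 + 2.98 = -84.10 mGal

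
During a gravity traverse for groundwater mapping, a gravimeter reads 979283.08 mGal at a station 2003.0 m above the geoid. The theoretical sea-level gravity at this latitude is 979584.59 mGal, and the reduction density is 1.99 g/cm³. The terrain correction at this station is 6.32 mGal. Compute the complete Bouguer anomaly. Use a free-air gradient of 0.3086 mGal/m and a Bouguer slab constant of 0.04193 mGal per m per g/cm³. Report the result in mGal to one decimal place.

Free-air correction = 0.3086 × 2003.0 = 618.13 mGal
Free-air anomaly = 979283.08 − 979584.59 + (618.13) = 316.62 mGal
Bouguer slab correction = 0.04193 × 1.99 × 2003.0 = 167.13 mGal
Simple Bouguer anomaly = 316.62 − (167.13) = 149.49 mGal
Complete Bouguer anomaly = 149.49 + 6.32 = 155.81 mGal

155.8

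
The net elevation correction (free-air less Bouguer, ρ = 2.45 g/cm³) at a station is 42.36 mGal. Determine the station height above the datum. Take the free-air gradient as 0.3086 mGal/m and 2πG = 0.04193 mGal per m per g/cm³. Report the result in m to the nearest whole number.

206

Combined gradient = 0.3086 − 0.04193 × 2.45 = 0.2058715 mGal/m
h = 42.36 / 0.2058715 = 205.76 m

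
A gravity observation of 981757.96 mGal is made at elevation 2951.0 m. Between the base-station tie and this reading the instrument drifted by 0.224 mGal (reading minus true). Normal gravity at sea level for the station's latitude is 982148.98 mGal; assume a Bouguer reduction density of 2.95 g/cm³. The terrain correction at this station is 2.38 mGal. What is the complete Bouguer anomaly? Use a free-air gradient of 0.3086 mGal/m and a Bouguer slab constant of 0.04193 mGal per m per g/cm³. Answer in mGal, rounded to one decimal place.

156.8

Drift-corrected reading = 981757.96 − (0.224) = 981757.736 mGal
Free-air correction = 0.3086 × 2951.0 = 910.68 mGal
Free-air anomaly = 981757.736 − 982148.98 + (910.68) = 519.436 mGal
Bouguer slab correction = 0.04193 × 2.95 × 2951.0 = 365.02 mGal
Simple Bouguer anomaly = 519.436 − (365.02) = 154.416 mGal
Complete Bouguer anomaly = 154.416 + 2.38 = 156.796 mGal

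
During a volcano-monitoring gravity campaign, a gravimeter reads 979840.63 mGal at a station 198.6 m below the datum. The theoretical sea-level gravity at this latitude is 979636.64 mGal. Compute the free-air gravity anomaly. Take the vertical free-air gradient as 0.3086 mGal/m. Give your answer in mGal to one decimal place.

142.7

Free-air correction = 0.3086 × -198.6 = -61.29 mGal
Free-air anomaly = 979840.63 − 979636.64 + (-61.29) = 142.70 mGal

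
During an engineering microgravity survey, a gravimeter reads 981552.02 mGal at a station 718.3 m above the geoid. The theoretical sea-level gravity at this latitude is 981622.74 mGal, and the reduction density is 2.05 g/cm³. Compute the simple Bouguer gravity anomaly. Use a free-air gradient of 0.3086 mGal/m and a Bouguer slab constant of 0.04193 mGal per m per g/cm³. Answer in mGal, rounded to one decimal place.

89.2

Free-air correction = 0.3086 × 718.3 = 221.67 mGal
Free-air anomaly = 981552.02 − 981622.74 + (221.67) = 150.95 mGal
Bouguer slab correction = 0.04193 × 2.05 × 718.3 = 61.74 mGal
Simple Bouguer anomaly = 150.95 − (61.74) = 89.21 mGal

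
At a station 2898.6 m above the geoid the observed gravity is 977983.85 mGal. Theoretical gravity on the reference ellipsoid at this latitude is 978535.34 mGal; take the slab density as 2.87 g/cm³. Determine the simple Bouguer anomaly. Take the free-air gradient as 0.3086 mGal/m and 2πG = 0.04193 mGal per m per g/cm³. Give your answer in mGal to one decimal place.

-5.8

Free-air correction = 0.3086 × 2898.6 = 894.51 mGal
Free-air anomaly = 977983.85 − 978535.34 + (894.51) = 343.02 mGal
Bouguer slab correction = 0.04193 × 2.87 × 2898.6 = 348.81 mGal
Simple Bouguer anomaly = 343.02 − (348.81) = -5.79 mGal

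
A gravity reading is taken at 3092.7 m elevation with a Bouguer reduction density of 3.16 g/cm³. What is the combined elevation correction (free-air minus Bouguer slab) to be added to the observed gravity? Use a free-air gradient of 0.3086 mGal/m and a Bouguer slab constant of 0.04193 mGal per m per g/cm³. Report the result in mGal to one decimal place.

544.6

Combined gradient = 0.3086 − 0.04193 × 3.16 = 0.1761012 mGal/m
Combined elevation correction = 0.1761012 × 3092.7 = 544.6 mGal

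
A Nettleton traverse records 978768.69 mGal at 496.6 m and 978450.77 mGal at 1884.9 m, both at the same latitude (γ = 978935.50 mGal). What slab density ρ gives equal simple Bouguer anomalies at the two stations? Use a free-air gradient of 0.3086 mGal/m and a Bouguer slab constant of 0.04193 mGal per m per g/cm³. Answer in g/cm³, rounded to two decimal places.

Δg_obs = 978450.77 − 978768.69 = -317.92 mGal over Δh = 1884.9 − 496.6 = 1388.3 m
Equal Bouguer anomalies ⇒ Δg_obs + (0.3086 − 0.04193ρ)·Δh = 0
0.3086 − 0.04193ρ = −Δg_obs/Δh = 0.22900
ρ = (0.3086 − 0.22900) / 0.04193 = 1.90 g/cm³

1.90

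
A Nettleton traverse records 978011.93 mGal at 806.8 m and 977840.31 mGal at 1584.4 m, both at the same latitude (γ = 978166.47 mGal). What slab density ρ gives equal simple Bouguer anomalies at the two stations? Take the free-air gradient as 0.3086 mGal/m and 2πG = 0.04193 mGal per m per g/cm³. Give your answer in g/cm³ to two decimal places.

Δg_obs = 977840.31 − 978011.93 = -171.62 mGal over Δh = 1584.4 − 806.8 = 777.6 m
Equal Bouguer anomalies ⇒ Δg_obs + (0.3086 − 0.04193ρ)·Δh = 0
0.3086 − 0.04193ρ = −Δg_obs/Δh = 0.22070
ρ = (0.3086 − 0.22070) / 0.04193 = 2.10 g/cm³

2.10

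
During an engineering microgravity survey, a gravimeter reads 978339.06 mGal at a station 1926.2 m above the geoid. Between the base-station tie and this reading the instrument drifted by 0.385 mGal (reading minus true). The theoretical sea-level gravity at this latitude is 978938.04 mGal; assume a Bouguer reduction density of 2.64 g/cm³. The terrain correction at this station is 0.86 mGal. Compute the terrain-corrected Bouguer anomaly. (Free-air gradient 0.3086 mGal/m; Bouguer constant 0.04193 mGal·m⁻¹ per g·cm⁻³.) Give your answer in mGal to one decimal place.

Drift-corrected reading = 978339.06 − (0.385) = 978338.675 mGal
Free-air correction = 0.3086 × 1926.2 = 594.43 mGal
Free-air anomaly = 978338.675 − 978938.04 + (594.43) = -4.935 mGal
Bouguer slab correction = 0.04193 × 2.64 × 1926.2 = 213.22 mGal
Simple Bouguer anomaly = -4.935 − (213.22) = -218.155 mGal
Complete Bouguer anomaly = -218.155 + 0.86 = -217.295 mGal

-217.3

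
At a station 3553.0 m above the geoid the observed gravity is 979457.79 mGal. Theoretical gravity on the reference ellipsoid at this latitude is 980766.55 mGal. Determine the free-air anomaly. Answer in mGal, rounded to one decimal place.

-212.3

Free-air correction = 0.3086 × 3553.0 = 1096.46 mGal
Free-air anomaly = 979457.79 − 980766.55 + (1096.46) = -212.30 mGal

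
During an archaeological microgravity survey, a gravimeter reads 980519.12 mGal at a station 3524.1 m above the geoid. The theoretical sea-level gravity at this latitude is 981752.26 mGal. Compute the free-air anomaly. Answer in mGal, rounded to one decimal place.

-145.6

Free-air correction = 0.3086 × 3524.1 = 1087.54 mGal
Free-air anomaly = 980519.12 − 981752.26 + (1087.54) = -145.60 mGal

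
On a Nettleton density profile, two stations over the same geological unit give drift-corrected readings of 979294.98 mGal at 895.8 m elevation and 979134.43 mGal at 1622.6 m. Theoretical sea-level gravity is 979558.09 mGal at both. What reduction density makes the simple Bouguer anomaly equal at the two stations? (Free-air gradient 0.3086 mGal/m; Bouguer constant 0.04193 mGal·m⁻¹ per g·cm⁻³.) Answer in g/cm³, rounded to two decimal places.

2.09

Δg_obs = 979134.43 − 979294.98 = -160.55 mGal over Δh = 1622.6 − 895.8 = 726.8 m
Equal Bouguer anomalies ⇒ Δg_obs + (0.3086 − 0.04193ρ)·Δh = 0
0.3086 − 0.04193ρ = −Δg_obs/Δh = 0.22090
ρ = (0.3086 − 0.22090) / 0.04193 = 2.09 g/cm³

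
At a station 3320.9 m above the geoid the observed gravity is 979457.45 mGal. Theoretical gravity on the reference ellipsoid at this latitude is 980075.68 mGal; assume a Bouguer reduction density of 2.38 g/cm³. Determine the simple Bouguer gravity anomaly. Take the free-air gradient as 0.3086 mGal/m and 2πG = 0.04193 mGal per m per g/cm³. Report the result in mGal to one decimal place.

75.2

Free-air correction = 0.3086 × 3320.9 = 1024.83 mGal
Free-air anomaly = 979457.45 − 980075.68 + (1024.83) = 406.60 mGal
Bouguer slab correction = 0.04193 × 2.38 × 3320.9 = 331.40 mGal
Simple Bouguer anomaly = 406.60 − (331.40) = 75.20 mGal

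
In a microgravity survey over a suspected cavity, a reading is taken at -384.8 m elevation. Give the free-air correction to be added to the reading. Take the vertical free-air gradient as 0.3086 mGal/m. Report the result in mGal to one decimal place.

-118.7

Free-air correction = 0.3086 × -384.8 = -118.7 mGal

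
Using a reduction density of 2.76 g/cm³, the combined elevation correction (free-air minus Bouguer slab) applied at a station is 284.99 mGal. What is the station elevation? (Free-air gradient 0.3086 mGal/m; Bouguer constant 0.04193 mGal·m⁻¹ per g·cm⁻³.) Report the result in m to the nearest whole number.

Combined gradient = 0.3086 − 0.04193 × 2.76 = 0.1928732 mGal/m
h = 284.99 / 0.1928732 = 1477.60 m

1478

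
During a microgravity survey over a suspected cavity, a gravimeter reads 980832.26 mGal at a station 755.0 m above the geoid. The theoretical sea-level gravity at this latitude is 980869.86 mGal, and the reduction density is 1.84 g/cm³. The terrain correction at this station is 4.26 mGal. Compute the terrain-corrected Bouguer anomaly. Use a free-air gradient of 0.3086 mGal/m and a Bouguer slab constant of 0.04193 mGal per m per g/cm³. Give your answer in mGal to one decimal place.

Free-air correction = 0.3086 × 755.0 = 232.99 mGal
Free-air anomaly = 980832.26 − 980869.86 + (232.99) = 195.39 mGal
Bouguer slab correction = 0.04193 × 1.84 × 755.0 = 58.25 mGal
Simple Bouguer anomaly = 195.39 − (58.25) = 137.14 mGal
Complete Bouguer anomaly = 137.14 + 4.26 = 141.40 mGal

141.4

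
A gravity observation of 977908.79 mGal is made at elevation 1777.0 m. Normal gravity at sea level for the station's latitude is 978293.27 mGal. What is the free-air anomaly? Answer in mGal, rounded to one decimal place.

Free-air correction = 0.3086 × 1777.0 = 548.38 mGal
Free-air anomaly = 977908.79 − 978293.27 + (548.38) = 163.90 mGal

163.9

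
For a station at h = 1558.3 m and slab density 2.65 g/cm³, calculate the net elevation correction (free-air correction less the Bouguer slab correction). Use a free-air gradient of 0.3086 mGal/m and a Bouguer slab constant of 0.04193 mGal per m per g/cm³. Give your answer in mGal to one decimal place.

Combined gradient = 0.3086 − 0.04193 × 2.65 = 0.1974855 mGal/m
Combined elevation correction = 0.1974855 × 1558.3 = 307.7 mGal

307.7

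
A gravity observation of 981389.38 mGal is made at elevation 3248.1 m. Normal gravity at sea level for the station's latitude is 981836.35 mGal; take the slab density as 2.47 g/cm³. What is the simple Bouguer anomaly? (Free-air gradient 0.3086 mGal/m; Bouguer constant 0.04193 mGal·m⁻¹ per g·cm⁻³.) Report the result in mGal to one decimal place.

Free-air correction = 0.3086 × 3248.1 = 1002.36 mGal
Free-air anomaly = 981389.38 − 981836.35 + (1002.36) = 555.39 mGal
Bouguer slab correction = 0.04193 × 2.47 × 3248.1 = 336.40 mGal
Simple Bouguer anomaly = 555.39 − (336.40) = 218.99 mGal

219.0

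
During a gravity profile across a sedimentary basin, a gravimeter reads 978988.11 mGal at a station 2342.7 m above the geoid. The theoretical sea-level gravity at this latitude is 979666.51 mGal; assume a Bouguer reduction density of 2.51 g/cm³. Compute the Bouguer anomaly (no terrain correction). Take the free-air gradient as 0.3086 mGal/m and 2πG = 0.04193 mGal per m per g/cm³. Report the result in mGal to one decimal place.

Free-air correction = 0.3086 × 2342.7 = 722.96 mGal
Free-air anomaly = 978988.11 − 979666.51 + (722.96) = 44.56 mGal
Bouguer slab correction = 0.04193 × 2.51 × 2342.7 = 246.56 mGal
Simple Bouguer anomaly = 44.56 − (246.56) = -202.00 mGal

-202.0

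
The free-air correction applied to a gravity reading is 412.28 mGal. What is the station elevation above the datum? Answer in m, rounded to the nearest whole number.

h = 412.28 / 0.3086 = 1335.97 m

1336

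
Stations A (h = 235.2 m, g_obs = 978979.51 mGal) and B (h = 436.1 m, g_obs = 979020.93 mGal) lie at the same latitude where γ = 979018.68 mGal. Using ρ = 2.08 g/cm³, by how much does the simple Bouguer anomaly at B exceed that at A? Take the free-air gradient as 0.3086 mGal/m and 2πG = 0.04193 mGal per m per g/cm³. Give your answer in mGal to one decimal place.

85.9

Δg_SB(A) = 978979.51 − 979018.68 + 0.3086×235.2 − 0.04193×2.08×235.2 = 12.90 mGal
Δg_SB(B) = 979020.93 − 979018.68 + 0.3086×436.1 − 0.04193×2.08×436.1 = 98.80 mGal
Difference = 98.80 − (12.90) = 85.90 mGal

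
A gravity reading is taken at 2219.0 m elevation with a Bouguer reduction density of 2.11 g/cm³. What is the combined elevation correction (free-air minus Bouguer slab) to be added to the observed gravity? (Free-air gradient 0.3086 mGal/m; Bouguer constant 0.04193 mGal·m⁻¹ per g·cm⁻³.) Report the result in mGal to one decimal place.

Combined gradient = 0.3086 − 0.04193 × 2.11 = 0.2201277 mGal/m
Combined elevation correction = 0.2201277 × 2219.0 = 488.5 mGal

488.5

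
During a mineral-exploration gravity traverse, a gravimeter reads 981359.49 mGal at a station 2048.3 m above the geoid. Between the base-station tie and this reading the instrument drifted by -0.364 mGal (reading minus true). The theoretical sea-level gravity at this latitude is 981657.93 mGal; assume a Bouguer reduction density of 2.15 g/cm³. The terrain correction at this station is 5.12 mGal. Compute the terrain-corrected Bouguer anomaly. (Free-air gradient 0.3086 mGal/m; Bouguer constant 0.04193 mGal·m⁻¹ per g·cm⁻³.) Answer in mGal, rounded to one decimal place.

Drift-corrected reading = 981359.49 − (-0.364) = 981359.854 mGal
Free-air correction = 0.3086 × 2048.3 = 632.11 mGal
Free-air anomaly = 981359.854 − 981657.93 + (632.11) = 334.034 mGal
Bouguer slab correction = 0.04193 × 2.15 × 2048.3 = 184.65 mGal
Simple Bouguer anomaly = 334.034 − (184.65) = 149.384 mGal
Complete Bouguer anomaly = 149.384 + 5.12 = 154.504 mGal

154.5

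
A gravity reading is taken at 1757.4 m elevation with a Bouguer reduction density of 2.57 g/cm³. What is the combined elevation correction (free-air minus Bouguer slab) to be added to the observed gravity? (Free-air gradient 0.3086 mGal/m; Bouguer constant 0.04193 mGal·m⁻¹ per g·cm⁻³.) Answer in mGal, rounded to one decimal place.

353.0

Combined gradient = 0.3086 − 0.04193 × 2.57 = 0.2008399 mGal/m
Combined elevation correction = 0.2008399 × 1757.4 = 353.0 mGal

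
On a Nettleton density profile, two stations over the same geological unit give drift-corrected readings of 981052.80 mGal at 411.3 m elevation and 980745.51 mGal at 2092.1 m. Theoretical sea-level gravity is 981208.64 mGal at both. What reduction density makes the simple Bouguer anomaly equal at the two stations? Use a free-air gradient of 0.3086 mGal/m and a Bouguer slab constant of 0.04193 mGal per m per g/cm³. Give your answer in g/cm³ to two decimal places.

Δg_obs = 980745.51 − 981052.80 = -307.29 mGal over Δh = 2092.1 − 411.3 = 1680.8 m
Equal Bouguer anomalies ⇒ Δg_obs + (0.3086 − 0.04193ρ)·Δh = 0
0.3086 − 0.04193ρ = −Δg_obs/Δh = 0.18282
ρ = (0.3086 − 0.18282) / 0.04193 = 3.00 g/cm³

3.00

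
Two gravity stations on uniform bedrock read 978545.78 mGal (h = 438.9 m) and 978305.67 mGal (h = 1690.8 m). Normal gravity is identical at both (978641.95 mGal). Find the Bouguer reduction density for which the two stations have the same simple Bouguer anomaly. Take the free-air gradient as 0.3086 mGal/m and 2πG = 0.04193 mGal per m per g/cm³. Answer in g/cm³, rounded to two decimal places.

2.79

Δg_obs = 978305.67 − 978545.78 = -240.11 mGal over Δh = 1690.8 − 438.9 = 1251.9 m
Equal Bouguer anomalies ⇒ Δg_obs + (0.3086 − 0.04193ρ)·Δh = 0
0.3086 − 0.04193ρ = −Δg_obs/Δh = 0.19180
ρ = (0.3086 − 0.19180) / 0.04193 = 2.79 g/cm³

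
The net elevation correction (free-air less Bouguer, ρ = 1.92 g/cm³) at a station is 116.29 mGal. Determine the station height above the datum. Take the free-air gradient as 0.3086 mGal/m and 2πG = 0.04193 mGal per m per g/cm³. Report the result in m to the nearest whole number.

510

Combined gradient = 0.3086 − 0.04193 × 1.92 = 0.2280944 mGal/m
h = 116.29 / 0.2280944 = 509.83 m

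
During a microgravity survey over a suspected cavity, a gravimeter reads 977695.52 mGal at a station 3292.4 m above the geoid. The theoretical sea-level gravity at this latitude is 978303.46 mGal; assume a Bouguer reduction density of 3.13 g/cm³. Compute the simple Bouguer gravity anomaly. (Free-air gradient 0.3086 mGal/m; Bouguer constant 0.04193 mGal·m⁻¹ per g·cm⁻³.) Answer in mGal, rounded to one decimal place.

-24.0

Free-air correction = 0.3086 × 3292.4 = 1016.03 mGal
Free-air anomaly = 977695.52 − 978303.46 + (1016.03) = 408.09 mGal
Bouguer slab correction = 0.04193 × 3.13 × 3292.4 = 432.10 mGal
Simple Bouguer anomaly = 408.09 − (432.10) = -24.01 mGal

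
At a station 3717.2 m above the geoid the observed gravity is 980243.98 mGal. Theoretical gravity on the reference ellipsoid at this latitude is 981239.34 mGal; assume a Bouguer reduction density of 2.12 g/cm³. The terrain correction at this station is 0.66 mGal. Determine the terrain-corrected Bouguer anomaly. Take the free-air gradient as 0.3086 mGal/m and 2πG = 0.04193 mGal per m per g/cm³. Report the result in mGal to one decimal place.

Free-air correction = 0.3086 × 3717.2 = 1147.13 mGal
Free-air anomaly = 980243.98 − 981239.34 + (1147.13) = 151.77 mGal
Bouguer slab correction = 0.04193 × 2.12 × 3717.2 = 330.43 mGal
Simple Bouguer anomaly = 151.77 − (330.43) = -178.66 mGal
Complete Bouguer anomaly = -178.66 + 0.66 = -178.00 mGal

-178.0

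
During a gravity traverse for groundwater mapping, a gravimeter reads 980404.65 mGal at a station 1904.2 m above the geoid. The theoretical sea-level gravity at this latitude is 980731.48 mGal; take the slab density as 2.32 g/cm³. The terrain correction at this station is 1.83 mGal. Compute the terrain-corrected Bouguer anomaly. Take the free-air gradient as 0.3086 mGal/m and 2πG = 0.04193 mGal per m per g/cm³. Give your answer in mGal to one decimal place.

77.4

Free-air correction = 0.3086 × 1904.2 = 587.64 mGal
Free-air anomaly = 980404.65 − 980731.48 + (587.64) = 260.81 mGal
Bouguer slab correction = 0.04193 × 2.32 × 1904.2 = 185.24 mGal
Simple Bouguer anomaly = 260.81 − (185.24) = 75.57 mGal
Complete Bouguer anomaly = 75.57 + 1.83 = 77.40 mGal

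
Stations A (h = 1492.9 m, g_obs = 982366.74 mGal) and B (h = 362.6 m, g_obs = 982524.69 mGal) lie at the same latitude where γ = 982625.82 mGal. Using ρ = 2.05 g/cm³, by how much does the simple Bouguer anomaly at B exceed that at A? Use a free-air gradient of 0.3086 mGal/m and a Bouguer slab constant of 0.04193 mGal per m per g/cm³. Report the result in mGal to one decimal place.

Δg_SB(A) = 982366.74 − 982625.82 + 0.3086×1492.9 − 0.04193×2.05×1492.9 = 73.30 mGal
Δg_SB(B) = 982524.69 − 982625.82 + 0.3086×362.6 − 0.04193×2.05×362.6 = -20.40 mGal
Difference = -20.40 − (73.30) = -93.70 mGal

-93.7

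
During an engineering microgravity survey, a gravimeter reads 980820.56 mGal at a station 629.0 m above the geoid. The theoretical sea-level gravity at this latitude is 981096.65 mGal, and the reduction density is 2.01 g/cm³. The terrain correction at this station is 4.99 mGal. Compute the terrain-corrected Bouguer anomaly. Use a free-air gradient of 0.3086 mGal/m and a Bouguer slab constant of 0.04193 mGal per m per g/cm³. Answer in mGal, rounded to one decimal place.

-130.0

Free-air correction = 0.3086 × 629.0 = 194.11 mGal
Free-air anomaly = 980820.56 − 981096.65 + (194.11) = -81.98 mGal
Bouguer slab correction = 0.04193 × 2.01 × 629.0 = 53.01 mGal
Simple Bouguer anomaly = -81.98 − (53.01) = -134.99 mGal
Complete Bouguer anomaly = -134.99 + 4.99 = -130.00 mGal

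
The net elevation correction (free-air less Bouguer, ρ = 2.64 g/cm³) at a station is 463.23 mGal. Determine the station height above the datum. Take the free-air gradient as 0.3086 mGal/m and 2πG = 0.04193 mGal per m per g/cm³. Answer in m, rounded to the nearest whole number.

Combined gradient = 0.3086 − 0.04193 × 2.64 = 0.1979048 mGal/m
h = 463.23 / 0.1979048 = 2340.67 m

2341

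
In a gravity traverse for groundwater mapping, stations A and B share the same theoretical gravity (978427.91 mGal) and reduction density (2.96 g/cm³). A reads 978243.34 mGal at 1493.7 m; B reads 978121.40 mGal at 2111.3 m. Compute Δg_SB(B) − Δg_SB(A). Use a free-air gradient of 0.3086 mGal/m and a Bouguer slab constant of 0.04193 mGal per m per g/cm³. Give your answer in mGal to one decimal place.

Δg_SB(A) = 978243.34 − 978427.91 + 0.3086×1493.7 − 0.04193×2.96×1493.7 = 91.00 mGal
Δg_SB(B) = 978121.40 − 978427.91 + 0.3086×2111.3 − 0.04193×2.96×2111.3 = 83.00 mGal
Difference = 83.00 − (91.00) = -8.00 mGal

-8.0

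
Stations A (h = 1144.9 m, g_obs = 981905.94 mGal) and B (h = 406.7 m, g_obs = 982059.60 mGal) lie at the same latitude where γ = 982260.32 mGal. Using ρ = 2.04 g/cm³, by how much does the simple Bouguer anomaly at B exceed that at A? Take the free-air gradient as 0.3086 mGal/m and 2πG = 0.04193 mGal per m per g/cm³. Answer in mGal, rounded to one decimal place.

Δg_SB(A) = 981905.94 − 982260.32 + 0.3086×1144.9 − 0.04193×2.04×1144.9 = -99.00 mGal
Δg_SB(B) = 982059.60 − 982260.32 + 0.3086×406.7 − 0.04193×2.04×406.7 = -110.00 mGal
Difference = -110.00 − (-99.00) = -11.00 mGal

-11.0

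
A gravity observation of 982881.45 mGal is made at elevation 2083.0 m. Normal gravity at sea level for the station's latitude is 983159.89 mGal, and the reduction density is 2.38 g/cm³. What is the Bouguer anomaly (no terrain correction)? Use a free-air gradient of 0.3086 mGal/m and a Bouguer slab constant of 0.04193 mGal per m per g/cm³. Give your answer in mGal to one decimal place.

156.5

Free-air correction = 0.3086 × 2083.0 = 642.81 mGal
Free-air anomaly = 982881.45 − 983159.89 + (642.81) = 364.37 mGal
Bouguer slab correction = 0.04193 × 2.38 × 2083.0 = 207.87 mGal
Simple Bouguer anomaly = 364.37 − (207.87) = 156.50 mGal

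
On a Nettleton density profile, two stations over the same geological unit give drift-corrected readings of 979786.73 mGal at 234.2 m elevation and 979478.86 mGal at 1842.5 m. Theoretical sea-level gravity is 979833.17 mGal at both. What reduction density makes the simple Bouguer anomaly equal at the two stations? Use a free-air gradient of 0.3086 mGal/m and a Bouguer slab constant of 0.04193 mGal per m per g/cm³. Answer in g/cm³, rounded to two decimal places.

2.79

Δg_obs = 979478.86 − 979786.73 = -307.87 mGal over Δh = 1842.5 − 234.2 = 1608.3 m
Equal Bouguer anomalies ⇒ Δg_obs + (0.3086 − 0.04193ρ)·Δh = 0
0.3086 − 0.04193ρ = −Δg_obs/Δh = 0.19143
ρ = (0.3086 − 0.19143) / 0.04193 = 2.79 g/cm³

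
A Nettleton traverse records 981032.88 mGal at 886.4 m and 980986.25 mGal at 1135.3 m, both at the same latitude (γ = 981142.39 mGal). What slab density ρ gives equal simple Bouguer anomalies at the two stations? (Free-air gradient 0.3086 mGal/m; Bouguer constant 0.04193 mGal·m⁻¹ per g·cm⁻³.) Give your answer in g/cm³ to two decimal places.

Δg_obs = 980986.25 − 981032.88 = -46.63 mGal over Δh = 1135.3 − 886.4 = 248.9 m
Equal Bouguer anomalies ⇒ Δg_obs + (0.3086 − 0.04193ρ)·Δh = 0
0.3086 − 0.04193ρ = −Δg_obs/Δh = 0.18734
ρ = (0.3086 − 0.18734) / 0.04193 = 2.89 g/cm³

2.89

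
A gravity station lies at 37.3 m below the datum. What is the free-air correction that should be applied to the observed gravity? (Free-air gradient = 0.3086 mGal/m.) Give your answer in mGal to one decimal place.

Free-air correction = 0.3086 × -37.3 = -11.5 mGal

-11.5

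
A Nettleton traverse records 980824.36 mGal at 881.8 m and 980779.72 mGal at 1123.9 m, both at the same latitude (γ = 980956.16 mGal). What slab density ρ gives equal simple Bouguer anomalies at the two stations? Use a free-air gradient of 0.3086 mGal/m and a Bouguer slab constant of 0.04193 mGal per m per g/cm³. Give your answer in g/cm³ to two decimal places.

2.96

Δg_obs = 980779.72 − 980824.36 = -44.64 mGal over Δh = 1123.9 − 881.8 = 242.1 m
Equal Bouguer anomalies ⇒ Δg_obs + (0.3086 − 0.04193ρ)·Δh = 0
0.3086 − 0.04193ρ = −Δg_obs/Δh = 0.18439
ρ = (0.3086 − 0.18439) / 0.04193 = 2.96 g/cm³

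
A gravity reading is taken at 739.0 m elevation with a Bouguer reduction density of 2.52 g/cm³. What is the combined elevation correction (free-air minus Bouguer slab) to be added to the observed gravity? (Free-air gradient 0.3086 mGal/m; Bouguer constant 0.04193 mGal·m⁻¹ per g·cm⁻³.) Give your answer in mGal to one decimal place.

Combined gradient = 0.3086 − 0.04193 × 2.52 = 0.2029364 mGal/m
Combined elevation correction = 0.2029364 × 739.0 = 150.0 mGal

150.0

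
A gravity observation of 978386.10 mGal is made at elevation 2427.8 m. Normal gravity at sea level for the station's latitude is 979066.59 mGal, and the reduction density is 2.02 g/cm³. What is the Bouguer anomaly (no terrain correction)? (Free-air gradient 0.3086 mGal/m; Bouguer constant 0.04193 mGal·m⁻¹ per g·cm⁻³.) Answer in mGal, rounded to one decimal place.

-136.9

Free-air correction = 0.3086 × 2427.8 = 749.22 mGal
Free-air anomaly = 978386.10 − 979066.59 + (749.22) = 68.73 mGal
Bouguer slab correction = 0.04193 × 2.02 × 2427.8 = 205.63 mGal
Simple Bouguer anomaly = 68.73 − (205.63) = -136.90 mGal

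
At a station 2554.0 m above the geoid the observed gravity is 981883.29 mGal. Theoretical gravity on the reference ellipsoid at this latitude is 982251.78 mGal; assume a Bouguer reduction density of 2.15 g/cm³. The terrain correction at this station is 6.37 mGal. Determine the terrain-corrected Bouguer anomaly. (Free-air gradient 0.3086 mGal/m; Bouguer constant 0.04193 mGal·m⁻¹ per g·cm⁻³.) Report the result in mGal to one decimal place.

195.8

Free-air correction = 0.3086 × 2554.0 = 788.16 mGal
Free-air anomaly = 981883.29 − 982251.78 + (788.16) = 419.67 mGal
Bouguer slab correction = 0.04193 × 2.15 × 2554.0 = 230.24 mGal
Simple Bouguer anomaly = 419.67 − (230.24) = 189.43 mGal
Complete Bouguer anomaly = 189.43 + 6.37 = 195.80 mGal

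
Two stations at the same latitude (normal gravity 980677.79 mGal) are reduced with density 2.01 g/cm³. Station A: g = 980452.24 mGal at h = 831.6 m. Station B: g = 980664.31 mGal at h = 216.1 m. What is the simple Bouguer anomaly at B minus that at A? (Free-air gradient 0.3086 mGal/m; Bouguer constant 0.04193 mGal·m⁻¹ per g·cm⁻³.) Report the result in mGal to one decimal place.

74.0

Δg_SB(A) = 980452.24 − 980677.79 + 0.3086×831.6 − 0.04193×2.01×831.6 = -39.00 mGal
Δg_SB(B) = 980664.31 − 980677.79 + 0.3086×216.1 − 0.04193×2.01×216.1 = 35.00 mGal
Difference = 35.00 − (-39.00) = 74.00 mGal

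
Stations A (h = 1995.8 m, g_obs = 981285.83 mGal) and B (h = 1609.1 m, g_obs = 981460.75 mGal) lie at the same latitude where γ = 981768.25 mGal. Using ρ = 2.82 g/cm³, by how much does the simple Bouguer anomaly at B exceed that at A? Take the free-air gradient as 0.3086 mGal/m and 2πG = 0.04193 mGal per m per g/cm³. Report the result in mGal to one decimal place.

Δg_SB(A) = 981285.83 − 981768.25 + 0.3086×1995.8 − 0.04193×2.82×1995.8 = -102.50 mGal
Δg_SB(B) = 981460.75 − 981768.25 + 0.3086×1609.1 − 0.04193×2.82×1609.1 = -1.20 mGal
Difference = -1.20 − (-102.50) = 101.30 mGal

101.3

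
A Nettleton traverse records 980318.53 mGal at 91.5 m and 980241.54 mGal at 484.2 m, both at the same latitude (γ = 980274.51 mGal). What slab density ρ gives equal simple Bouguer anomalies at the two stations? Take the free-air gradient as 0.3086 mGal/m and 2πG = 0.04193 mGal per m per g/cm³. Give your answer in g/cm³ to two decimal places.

Δg_obs = 980241.54 − 980318.53 = -76.99 mGal over Δh = 484.2 − 91.5 = 392.7 m
Equal Bouguer anomalies ⇒ Δg_obs + (0.3086 − 0.04193ρ)·Δh = 0
0.3086 − 0.04193ρ = −Δg_obs/Δh = 0.19605
ρ = (0.3086 − 0.19605) / 0.04193 = 2.68 g/cm³

2.68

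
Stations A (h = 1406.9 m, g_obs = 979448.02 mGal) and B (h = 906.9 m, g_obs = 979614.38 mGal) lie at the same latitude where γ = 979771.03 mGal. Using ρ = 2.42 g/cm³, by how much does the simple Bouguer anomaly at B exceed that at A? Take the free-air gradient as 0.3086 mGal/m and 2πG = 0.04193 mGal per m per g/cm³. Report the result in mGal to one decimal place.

Δg_SB(A) = 979448.02 − 979771.03 + 0.3086×1406.9 − 0.04193×2.42×1406.9 = -31.60 mGal
Δg_SB(B) = 979614.38 − 979771.03 + 0.3086×906.9 − 0.04193×2.42×906.9 = 31.20 mGal
Difference = 31.20 − (-31.60) = 62.80 mGal

62.8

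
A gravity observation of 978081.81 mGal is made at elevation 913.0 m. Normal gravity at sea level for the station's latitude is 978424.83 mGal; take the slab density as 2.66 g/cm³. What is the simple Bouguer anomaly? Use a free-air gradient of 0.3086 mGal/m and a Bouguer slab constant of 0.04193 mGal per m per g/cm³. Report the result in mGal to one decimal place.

Free-air correction = 0.3086 × 913.0 = 281.75 mGal
Free-air anomaly = 978081.81 − 978424.83 + (281.75) = -61.27 mGal
Bouguer slab correction = 0.04193 × 2.66 × 913.0 = 101.83 mGal
Simple Bouguer anomaly = -61.27 − (101.83) = -163.10 mGal

-163.1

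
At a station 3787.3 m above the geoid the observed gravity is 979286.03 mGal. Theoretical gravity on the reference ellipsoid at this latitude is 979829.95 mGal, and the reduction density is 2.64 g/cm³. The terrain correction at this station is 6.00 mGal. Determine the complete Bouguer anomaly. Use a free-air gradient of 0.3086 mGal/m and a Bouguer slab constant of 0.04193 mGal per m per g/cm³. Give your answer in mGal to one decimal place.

Free-air correction = 0.3086 × 3787.3 = 1168.76 mGal
Free-air anomaly = 979286.03 − 979829.95 + (1168.76) = 624.84 mGal
Bouguer slab correction = 0.04193 × 2.64 × 3787.3 = 419.24 mGal
Simple Bouguer anomaly = 624.84 − (419.24) = 205.60 mGal
Complete Bouguer anomaly = 205.60 + 6.00 = 211.60 mGal

211.6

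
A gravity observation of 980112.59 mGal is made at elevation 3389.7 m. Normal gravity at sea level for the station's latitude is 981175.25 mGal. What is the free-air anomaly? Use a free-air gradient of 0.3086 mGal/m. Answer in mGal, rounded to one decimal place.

-16.6

Free-air correction = 0.3086 × 3389.7 = 1046.06 mGal
Free-air anomaly = 980112.59 − 981175.25 + (1046.06) = -16.60 mGal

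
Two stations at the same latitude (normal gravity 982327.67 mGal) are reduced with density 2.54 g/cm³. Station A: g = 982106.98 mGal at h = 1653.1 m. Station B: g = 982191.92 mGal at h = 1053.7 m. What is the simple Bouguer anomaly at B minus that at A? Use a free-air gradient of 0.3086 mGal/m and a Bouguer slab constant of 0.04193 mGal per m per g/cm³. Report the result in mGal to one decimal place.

Δg_SB(A) = 982106.98 − 982327.67 + 0.3086×1653.1 − 0.04193×2.54×1653.1 = 113.40 mGal
Δg_SB(B) = 982191.92 − 982327.67 + 0.3086×1053.7 − 0.04193×2.54×1053.7 = 77.20 mGal
Difference = 77.20 − (113.40) = -36.20 mGal

-36.2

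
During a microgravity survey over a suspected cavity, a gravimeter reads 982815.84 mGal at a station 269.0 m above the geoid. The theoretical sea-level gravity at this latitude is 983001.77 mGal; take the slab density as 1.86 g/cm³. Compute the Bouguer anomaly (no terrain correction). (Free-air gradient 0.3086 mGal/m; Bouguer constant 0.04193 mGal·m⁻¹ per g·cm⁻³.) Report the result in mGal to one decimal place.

Free-air correction = 0.3086 × 269.0 = 83.01 mGal
Free-air anomaly = 982815.84 − 983001.77 + (83.01) = -102.92 mGal
Bouguer slab correction = 0.04193 × 1.86 × 269.0 = 20.98 mGal
Simple Bouguer anomaly = -102.92 − (20.98) = -123.90 mGal

-123.9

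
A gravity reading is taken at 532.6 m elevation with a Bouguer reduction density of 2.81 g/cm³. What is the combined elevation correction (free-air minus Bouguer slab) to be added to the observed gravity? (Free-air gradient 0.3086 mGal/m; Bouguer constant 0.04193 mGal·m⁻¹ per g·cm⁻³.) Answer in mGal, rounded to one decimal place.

Combined gradient = 0.3086 − 0.04193 × 2.81 = 0.1907767 mGal/m
Combined elevation correction = 0.1907767 × 532.6 = 101.6 mGal

101.6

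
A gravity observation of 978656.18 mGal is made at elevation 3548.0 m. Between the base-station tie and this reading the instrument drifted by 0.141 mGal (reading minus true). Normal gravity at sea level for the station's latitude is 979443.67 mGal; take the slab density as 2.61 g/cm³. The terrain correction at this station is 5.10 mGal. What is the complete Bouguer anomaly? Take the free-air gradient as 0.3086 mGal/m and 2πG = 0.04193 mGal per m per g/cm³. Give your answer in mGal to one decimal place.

Drift-corrected reading = 978656.18 − (0.141) = 978656.039 mGal
Free-air correction = 0.3086 × 3548.0 = 1094.91 mGal
Free-air anomaly = 978656.039 − 979443.67 + (1094.91) = 307.279 mGal
Bouguer slab correction = 0.04193 × 2.61 × 3548.0 = 388.28 mGal
Simple Bouguer anomaly = 307.279 − (388.28) = -81.001 mGal
Complete Bouguer anomaly = -81.001 + 5.10 = -75.901 mGal

-75.9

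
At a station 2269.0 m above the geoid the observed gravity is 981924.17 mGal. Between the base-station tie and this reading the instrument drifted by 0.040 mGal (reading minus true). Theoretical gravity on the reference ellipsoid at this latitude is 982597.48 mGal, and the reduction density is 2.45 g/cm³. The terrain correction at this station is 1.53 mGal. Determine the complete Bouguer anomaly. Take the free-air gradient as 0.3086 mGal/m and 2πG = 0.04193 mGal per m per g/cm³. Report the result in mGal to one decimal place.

Drift-corrected reading = 981924.17 − (0.040) = 981924.130 mGal
Free-air correction = 0.3086 × 2269.0 = 700.21 mGal
Free-air anomaly = 981924.130 − 982597.48 + (700.21) = 26.860 mGal
Bouguer slab correction = 0.04193 × 2.45 × 2269.0 = 233.09 mGal
Simple Bouguer anomaly = 26.860 − (233.09) = -206.230 mGal
Complete Bouguer anomaly = -206.230 + 1.53 = -204.700 mGal

-204.7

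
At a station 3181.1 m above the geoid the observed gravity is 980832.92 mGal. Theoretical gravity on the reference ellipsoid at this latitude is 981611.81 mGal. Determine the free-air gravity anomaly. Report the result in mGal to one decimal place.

Free-air correction = 0.3086 × 3181.1 = 981.69 mGal
Free-air anomaly = 980832.92 − 981611.81 + (981.69) = 202.80 mGal

202.8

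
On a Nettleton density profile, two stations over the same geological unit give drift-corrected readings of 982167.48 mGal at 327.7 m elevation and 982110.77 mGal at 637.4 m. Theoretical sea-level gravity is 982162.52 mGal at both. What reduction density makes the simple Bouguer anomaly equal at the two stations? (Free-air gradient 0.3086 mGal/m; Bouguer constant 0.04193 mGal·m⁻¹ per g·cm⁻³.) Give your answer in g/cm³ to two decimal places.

2.99

Δg_obs = 982110.77 − 982167.48 = -56.71 mGal over Δh = 637.4 − 327.7 = 309.7 m
Equal Bouguer anomalies ⇒ Δg_obs + (0.3086 − 0.04193ρ)·Δh = 0
0.3086 − 0.04193ρ = −Δg_obs/Δh = 0.18311
ρ = (0.3086 − 0.18311) / 0.04193 = 2.99 g/cm³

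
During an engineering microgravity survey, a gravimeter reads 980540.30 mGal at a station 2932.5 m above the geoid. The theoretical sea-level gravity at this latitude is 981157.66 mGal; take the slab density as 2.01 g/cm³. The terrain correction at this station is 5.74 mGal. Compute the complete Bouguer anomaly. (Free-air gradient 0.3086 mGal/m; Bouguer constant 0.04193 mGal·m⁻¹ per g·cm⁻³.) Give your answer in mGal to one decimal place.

Free-air correction = 0.3086 × 2932.5 = 904.97 mGal
Free-air anomaly = 980540.30 − 981157.66 + (904.97) = 287.61 mGal
Bouguer slab correction = 0.04193 × 2.01 × 2932.5 = 247.15 mGal
Simple Bouguer anomaly = 287.61 − (247.15) = 40.46 mGal
Complete Bouguer anomaly = 40.46 + 5.74 = 46.20 mGal

46.2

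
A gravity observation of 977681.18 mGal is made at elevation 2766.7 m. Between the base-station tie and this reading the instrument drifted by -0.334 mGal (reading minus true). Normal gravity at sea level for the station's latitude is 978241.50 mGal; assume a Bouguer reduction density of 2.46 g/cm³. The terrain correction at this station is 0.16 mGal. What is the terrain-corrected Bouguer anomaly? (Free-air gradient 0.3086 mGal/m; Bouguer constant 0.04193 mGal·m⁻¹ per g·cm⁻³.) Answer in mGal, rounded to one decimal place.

8.6

Drift-corrected reading = 977681.18 − (-0.334) = 977681.514 mGal
Free-air correction = 0.3086 × 2766.7 = 853.80 mGal
Free-air anomaly = 977681.514 − 978241.50 + (853.80) = 293.814 mGal
Bouguer slab correction = 0.04193 × 2.46 × 2766.7 = 285.38 mGal
Simple Bouguer anomaly = 293.814 − (285.38) = 8.434 mGal
Complete Bouguer anomaly = 8.434 + 0.16 = 8.594 mGal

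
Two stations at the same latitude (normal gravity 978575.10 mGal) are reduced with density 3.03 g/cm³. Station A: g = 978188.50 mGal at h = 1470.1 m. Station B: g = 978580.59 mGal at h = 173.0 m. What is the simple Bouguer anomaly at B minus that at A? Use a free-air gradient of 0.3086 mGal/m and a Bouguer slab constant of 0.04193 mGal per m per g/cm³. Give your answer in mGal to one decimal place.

Δg_SB(A) = 978188.50 − 978575.10 + 0.3086×1470.1 − 0.04193×3.03×1470.1 = -119.70 mGal
Δg_SB(B) = 978580.59 − 978575.10 + 0.3086×173.0 − 0.04193×3.03×173.0 = 36.90 mGal
Difference = 36.90 − (-119.70) = 156.60 mGal

156.6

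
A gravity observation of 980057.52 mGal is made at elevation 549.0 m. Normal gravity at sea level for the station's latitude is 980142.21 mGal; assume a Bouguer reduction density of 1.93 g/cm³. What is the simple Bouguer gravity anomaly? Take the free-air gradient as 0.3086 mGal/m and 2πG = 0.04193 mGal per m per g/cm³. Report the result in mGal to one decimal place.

40.3

Free-air correction = 0.3086 × 549.0 = 169.42 mGal
Free-air anomaly = 980057.52 − 980142.21 + (169.42) = 84.73 mGal
Bouguer slab correction = 0.04193 × 1.93 × 549.0 = 44.43 mGal
Simple Bouguer anomaly = 84.73 − (44.43) = 40.30 mGal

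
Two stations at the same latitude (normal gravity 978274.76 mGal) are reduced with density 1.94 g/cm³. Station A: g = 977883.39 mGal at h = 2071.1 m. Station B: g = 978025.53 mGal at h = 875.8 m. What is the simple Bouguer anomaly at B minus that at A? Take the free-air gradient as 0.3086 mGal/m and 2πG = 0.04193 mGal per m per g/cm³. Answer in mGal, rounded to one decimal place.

Δg_SB(A) = 977883.39 − 978274.76 + 0.3086×2071.1 − 0.04193×1.94×2071.1 = 79.30 mGal
Δg_SB(B) = 978025.53 − 978274.76 + 0.3086×875.8 − 0.04193×1.94×875.8 = -50.20 mGal
Difference = -50.20 − (79.30) = -129.50 mGal

-129.5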